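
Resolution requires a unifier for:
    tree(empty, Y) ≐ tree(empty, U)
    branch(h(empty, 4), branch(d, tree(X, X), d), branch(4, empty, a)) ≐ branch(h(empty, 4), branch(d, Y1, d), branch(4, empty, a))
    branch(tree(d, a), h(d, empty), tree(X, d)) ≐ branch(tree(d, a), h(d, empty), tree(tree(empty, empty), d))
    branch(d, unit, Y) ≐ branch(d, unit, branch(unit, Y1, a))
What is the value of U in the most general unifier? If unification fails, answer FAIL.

Decompose tree/2: empty ≐ empty,  Y ≐ U.
Delete trivial equation empty ≐ empty.
Bind Y := U; substituting into the one remaining equation that mentions Y gives: branch(d, unit, U) ≐ branch(d, unit, branch(unit, Y1, a)).
Decompose branch/3: h(empty, 4) ≐ h(empty, 4),  branch(d, tree(X, X), d) ≐ branch(d, Y1, d),  branch(4, empty, a) ≐ branch(4, empty, a).
Delete trivial equation h(empty, 4) ≐ h(empty, 4).
Decompose branch/3: d ≐ d,  tree(X, X) ≐ Y1,  d ≐ d.
Delete trivial equation d ≐ d.
Bind Y1 := tree(X, X); substituting into the one remaining equation that mentions Y1 gives: branch(d, unit, U) ≐ branch(d, unit, branch(unit, tree(X, X), a)).
Delete trivial equation d ≐ d.
Delete trivial equation branch(4, empty, a) ≐ branch(4, empty, a).
Decompose branch/3: tree(d, a) ≐ tree(d, a),  h(d, empty) ≐ h(d, empty),  tree(X, d) ≐ tree(tree(empty, empty), d).
Delete trivial equation tree(d, a) ≐ tree(d, a).
Delete trivial equation h(d, empty) ≐ h(d, empty).
Decompose tree/2: X ≐ tree(empty, empty),  d ≐ d.
Bind X := tree(empty, empty); substituting into the one remaining equation that mentions X gives: branch(d, unit, U) ≐ branch(d, unit, branch(unit, tree(tree(empty, empty), tree(empty, empty)), a)). Substituting into the earlier binding gives Y1 := tree(tree(empty, empty), tree(empty, empty)).
Delete trivial equation d ≐ d.
Decompose branch/3: d ≐ d,  unit ≐ unit,  U ≐ branch(unit, tree(tree(empty, empty), tree(empty, empty)), a).
Delete trivial equation d ≐ d.
Delete trivial equation unit ≐ unit.
Bind U := branch(unit, tree(tree(empty, empty), tree(empty, empty)), a). Substituting into the earlier binding gives Y := branch(unit, tree(tree(empty, empty), tree(empty, empty)), a).
MGU = { Y -> branch(unit, tree(tree(empty, empty), tree(empty, empty)), a), Y1 -> tree(tree(empty, empty), tree(empty, empty)), X -> tree(empty, empty), U -> branch(unit, tree(tree(empty, empty), tree(empty, empty)), a) }, so U -> branch(unit, tree(tree(empty, empty), tree(empty, empty)), a).

branch(unit, tree(tree(empty, empty), tree(empty, empty)), a)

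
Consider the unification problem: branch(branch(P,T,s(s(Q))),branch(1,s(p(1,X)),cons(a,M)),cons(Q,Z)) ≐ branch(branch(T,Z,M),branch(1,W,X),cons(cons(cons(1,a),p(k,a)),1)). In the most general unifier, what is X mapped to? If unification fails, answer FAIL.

Decompose branch/3: branch(P,T,s(s(Q))) ≐ branch(T,Z,M),  branch(1,s(p(1,X)),cons(a,M)) ≐ branch(1,W,X),  cons(Q,Z) ≐ cons(cons(cons(1,a),p(k,a)),1).
Decompose branch/3: P ≐ T,  T ≐ Z,  s(s(Q)) ≐ M.
Bind P := T; no other remaining equation mentions P.
Bind T := Z; no other remaining equation mentions T. Substituting into the earlier binding gives P := Z.
Bind M := s(s(Q)); substituting into the one remaining equation that mentions M gives: branch(1,s(p(1,X)),cons(a,s(s(Q)))) ≐ branch(1,W,X).
Decompose branch/3: 1 ≐ 1,  s(p(1,X)) ≐ W,  cons(a,s(s(Q))) ≐ X.
Delete trivial equation 1 ≐ 1.
Bind W := s(p(1,X)); no other remaining equation mentions W.
Bind X := cons(a,s(s(Q))); no other remaining equation mentions X. Substituting into the earlier binding gives W := s(p(1,cons(a,s(s(Q))))).
Decompose cons/2: Q ≐ cons(cons(1,a),p(k,a)),  Z ≐ 1.
Bind Q := cons(cons(1,a),p(k,a)); no other remaining equation mentions Q. Substituting into the earlier bindings gives M := s(s(cons(cons(1,a),p(k,a)))), W := s(p(1,cons(a,s(s(cons(cons(1,a),p(k,a))))))), X := cons(a,s(s(cons(cons(1,a),p(k,a))))).
Bind Z := 1. Substituting into the earlier bindings gives P := 1, T := 1.
MGU = { P ↦ 1, T ↦ 1, M ↦ s(s(cons(cons(1,a),p(k,a)))), W ↦ s(p(1,cons(a,s(s(cons(cons(1,a),p(k,a))))))), X ↦ cons(a,s(s(cons(cons(1,a),p(k,a))))), Q ↦ cons(cons(1,a),p(k,a)), Z ↦ 1 }, so X ↦ cons(a,s(s(cons(cons(1,a),p(k,a))))).

cons(a,s(s(cons(cons(1,a),p(k,a)))))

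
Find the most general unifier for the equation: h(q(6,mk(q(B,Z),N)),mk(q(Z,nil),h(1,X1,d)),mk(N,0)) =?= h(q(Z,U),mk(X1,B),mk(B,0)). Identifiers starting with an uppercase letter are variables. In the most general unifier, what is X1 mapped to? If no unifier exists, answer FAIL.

q(6,nil)

Decompose h/3: q(6,mk(q(B,Z),N)) =?= q(Z,U),  mk(q(Z,nil),h(1,X1,d)) =?= mk(X1,B),  mk(N,0) =?= mk(B,0).
Decompose q/2: 6 =?= Z,  mk(q(B,Z),N) =?= U.
Bind Z := 6; substituting into the 2 remaining equations that mention Z gives: mk(q(B,6),N) =?= U,  mk(q(6,nil),h(1,X1,d)) =?= mk(X1,B).
Bind U := mk(q(B,6),N); no other remaining equation mentions U.
Decompose mk/2: q(6,nil) =?= X1,  h(1,X1,d) =?= B.
Bind X1 := q(6,nil); substituting into the one remaining equation that mentions X1 gives: h(1,q(6,nil),d) =?= B.
Bind B := h(1,q(6,nil),d); substituting into the remaining equation gives: mk(N,0) =?= mk(h(1,q(6,nil),d),0). Substituting into the earlier binding gives U := mk(q(h(1,q(6,nil),d),6),N).
Decompose mk/2: N =?= h(1,q(6,nil),d),  0 =?= 0.
Bind N := h(1,q(6,nil),d); no other remaining equation mentions N. Substituting into the earlier binding gives U := mk(q(h(1,q(6,nil),d),6),h(1,q(6,nil),d)).
Delete trivial equation 0 =?= 0.
MGU = { Z ↦ 6, U ↦ mk(q(h(1,q(6,nil),d),6),h(1,q(6,nil),d)), X1 ↦ q(6,nil), B ↦ h(1,q(6,nil),d), N ↦ h(1,q(6,nil),d) }, so X1 ↦ q(6,nil).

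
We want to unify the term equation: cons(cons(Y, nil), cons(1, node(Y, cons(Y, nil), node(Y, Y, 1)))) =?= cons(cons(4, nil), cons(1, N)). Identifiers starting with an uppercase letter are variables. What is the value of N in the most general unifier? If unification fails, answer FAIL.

Decompose cons/2: cons(Y, nil) =?= cons(4, nil),  cons(1, node(Y, cons(Y, nil), node(Y, Y, 1))) =?= cons(1, N).
Decompose cons/2: Y =?= 4,  nil =?= nil.
Bind Y := 4; substituting into the one remaining equation that mentions Y gives: cons(1, node(4, cons(4, nil), node(4, 4, 1))) =?= cons(1, N).
Delete trivial equation nil =?= nil.
Decompose cons/2: 1 =?= 1,  node(4, cons(4, nil), node(4, 4, 1)) =?= N.
Delete trivial equation 1 =?= 1.
Bind N := node(4, cons(4, nil), node(4, 4, 1)).
MGU = { Y := 4, N := node(4, cons(4, nil), node(4, 4, 1)) }, so N := node(4, cons(4, nil), node(4, 4, 1)).

node(4, cons(4, nil), node(4, 4, 1))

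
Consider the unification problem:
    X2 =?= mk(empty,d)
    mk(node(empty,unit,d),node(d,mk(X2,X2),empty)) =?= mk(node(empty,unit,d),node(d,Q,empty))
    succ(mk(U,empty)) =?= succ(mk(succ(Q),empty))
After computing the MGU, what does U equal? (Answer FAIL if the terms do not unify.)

Bind X2 := mk(empty,d); substituting into the one remaining equation that mentions X2 gives: mk(node(empty,unit,d),node(d,mk(mk(empty,d),mk(empty,d)),empty)) =?= mk(node(empty,unit,d),node(d,Q,empty)).
Decompose mk/2: node(empty,unit,d) =?= node(empty,unit,d),  node(d,mk(mk(empty,d),mk(empty,d)),empty) =?= node(d,Q,empty).
Delete trivial equation node(empty,unit,d) =?= node(empty,unit,d).
Decompose node/3: d =?= d,  mk(mk(empty,d),mk(empty,d)) =?= Q,  empty =?= empty.
Delete trivial equation d =?= d.
Bind Q := mk(mk(empty,d),mk(empty,d)); substituting into the one remaining equation that mentions Q gives: succ(mk(U,empty)) =?= succ(mk(succ(mk(mk(empty,d),mk(empty,d))),empty)).
Delete trivial equation empty =?= empty.
Decompose succ/1: mk(U,empty) =?= mk(succ(mk(mk(empty,d),mk(empty,d))),empty).
Decompose mk/2: U =?= succ(mk(mk(empty,d),mk(empty,d))),  empty =?= empty.
Bind U := succ(mk(mk(empty,d),mk(empty,d))); no other remaining equation mentions U.
Delete trivial equation empty =?= empty.
MGU = { X2 := mk(empty,d), Q := mk(mk(empty,d),mk(empty,d)), U := succ(mk(mk(empty,d),mk(empty,d))) }, so U := succ(mk(mk(empty,d),mk(empty,d))).

succ(mk(mk(empty,d),mk(empty,d)))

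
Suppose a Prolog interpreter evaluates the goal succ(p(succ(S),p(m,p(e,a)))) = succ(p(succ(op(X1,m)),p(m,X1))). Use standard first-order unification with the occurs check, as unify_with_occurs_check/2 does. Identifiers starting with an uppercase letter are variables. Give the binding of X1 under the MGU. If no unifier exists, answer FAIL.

p(e,a)

Decompose succ/1: p(succ(S),p(m,p(e,a))) = p(succ(op(X1,m)),p(m,X1)).
Decompose p/2: succ(S) = succ(op(X1,m)),  p(m,p(e,a)) = p(m,X1).
Decompose succ/1: S = op(X1,m).
Bind S := op(X1,m); no other remaining equation mentions S.
Decompose p/2: m = m,  p(e,a) = X1.
Delete trivial equation m = m.
Bind X1 := p(e,a). Substituting into the earlier binding gives S := op(p(e,a),m).
MGU = { S -> op(p(e,a),m), X1 -> p(e,a) }, so X1 -> p(e,a).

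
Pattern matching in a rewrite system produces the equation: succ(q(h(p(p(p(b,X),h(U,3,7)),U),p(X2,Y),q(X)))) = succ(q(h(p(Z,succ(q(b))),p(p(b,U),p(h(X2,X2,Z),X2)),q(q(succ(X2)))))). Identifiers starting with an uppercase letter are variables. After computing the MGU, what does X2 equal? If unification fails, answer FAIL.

p(b,succ(q(b)))

Decompose succ/1: q(h(p(p(p(b,X),h(U,3,7)),U),p(X2,Y),q(X))) = q(h(p(Z,succ(q(b))),p(p(b,U),p(h(X2,X2,Z),X2)),q(q(succ(X2))))).
Decompose q/1: h(p(p(p(b,X),h(U,3,7)),U),p(X2,Y),q(X)) = h(p(Z,succ(q(b))),p(p(b,U),p(h(X2,X2,Z),X2)),q(q(succ(X2)))).
Decompose h/3: p(p(p(b,X),h(U,3,7)),U) = p(Z,succ(q(b))),  p(X2,Y) = p(p(b,U),p(h(X2,X2,Z),X2)),  q(X) = q(q(succ(X2))).
Decompose p/2: p(p(b,X),h(U,3,7)) = Z,  U = succ(q(b)).
Bind Z := p(p(b,X),h(U,3,7)); substituting into the one remaining equation that mentions Z gives: p(X2,Y) = p(p(b,U),p(h(X2,X2,p(p(b,X),h(U,3,7))),X2)).
Bind U := succ(q(b)); substituting into the one remaining equation that mentions U gives: p(X2,Y) = p(p(b,succ(q(b))),p(h(X2,X2,p(p(b,X),h(succ(q(b)),3,7))),X2)). Substituting into the earlier binding gives Z := p(p(b,X),h(succ(q(b)),3,7)).
Decompose p/2: X2 = p(b,succ(q(b))),  Y = p(h(X2,X2,p(p(b,X),h(succ(q(b)),3,7))),X2).
Bind X2 := p(b,succ(q(b))); substituting into the remaining equations gives: Y = p(h(p(b,succ(q(b))),p(b,succ(q(b))),p(p(b,X),h(succ(q(b)),3,7))),p(b,succ(q(b)))),  q(X) = q(q(succ(p(b,succ(q(b)))))).
Bind Y := p(h(p(b,succ(q(b))),p(b,succ(q(b))),p(p(b,X),h(succ(q(b)),3,7))),p(b,succ(q(b)))); no other remaining equation mentions Y.
Decompose q/1: X = q(succ(p(b,succ(q(b))))).
Bind X := q(succ(p(b,succ(q(b))))). Substituting into the earlier bindings gives Z := p(p(b,q(succ(p(b,succ(q(b)))))),h(succ(q(b)),3,7)), Y := p(h(p(b,succ(q(b))),p(b,succ(q(b))),p(p(b,q(succ(p(b,succ(q(b)))))),h(succ(q(b)),3,7))),p(b,succ(q(b)))).
MGU = { Z ↦ p(p(b,q(succ(p(b,succ(q(b)))))),h(succ(q(b)),3,7)), U ↦ succ(q(b)), X2 ↦ p(b,succ(q(b))), Y ↦ p(h(p(b,succ(q(b))),p(b,succ(q(b))),p(p(b,q(succ(p(b,succ(q(b)))))),h(succ(q(b)),3,7))),p(b,succ(q(b)))), X ↦ q(succ(p(b,succ(q(b))))) }, so X2 ↦ p(b,succ(q(b))).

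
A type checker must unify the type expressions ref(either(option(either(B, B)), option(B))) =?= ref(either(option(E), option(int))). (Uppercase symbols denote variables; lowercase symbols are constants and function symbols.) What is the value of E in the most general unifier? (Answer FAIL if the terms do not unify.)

Decompose ref/1: either(option(either(B, B)), option(B)) =?= either(option(E), option(int)).
Decompose either/2: option(either(B, B)) =?= option(E),  option(B) =?= option(int).
Decompose option/1: either(B, B) =?= E.
Bind E := either(B, B); no other remaining equation mentions E.
Decompose option/1: B =?= int.
Bind B := int. Substituting into the earlier binding gives E := either(int, int).
MGU = { E -> either(int, int), B -> int }, so E -> either(int, int).

either(int, int)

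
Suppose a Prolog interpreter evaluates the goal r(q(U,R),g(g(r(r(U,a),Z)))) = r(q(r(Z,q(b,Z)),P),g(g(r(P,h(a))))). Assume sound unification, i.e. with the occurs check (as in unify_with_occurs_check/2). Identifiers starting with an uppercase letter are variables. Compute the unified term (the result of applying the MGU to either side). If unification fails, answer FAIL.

Decompose r/2: q(U,R) = q(r(Z,q(b,Z)),P),  g(g(r(r(U,a),Z))) = g(g(r(P,h(a)))).
Decompose q/2: U = r(Z,q(b,Z)),  R = P.
Bind U := r(Z,q(b,Z)); substituting into the one remaining equation that mentions U gives: g(g(r(r(r(Z,q(b,Z)),a),Z))) = g(g(r(P,h(a)))).
Bind R := P; no other remaining equation mentions R.
Decompose g/1: g(r(r(r(Z,q(b,Z)),a),Z)) = g(r(P,h(a))).
Decompose g/1: r(r(r(Z,q(b,Z)),a),Z) = r(P,h(a)).
Decompose r/2: r(r(Z,q(b,Z)),a) = P,  Z = h(a).
Bind P := r(r(Z,q(b,Z)),a); no other remaining equation mentions P. Substituting into the earlier binding gives R := r(r(Z,q(b,Z)),a).
Bind Z := h(a). Substituting into the earlier bindings gives U := r(h(a),q(b,h(a))), R := r(r(h(a),q(b,h(a))),a), P := r(r(h(a),q(b,h(a))),a).
Applying the MGU to either side gives r(q(r(h(a),q(b,h(a))),r(r(h(a),q(b,h(a))),a)),g(g(r(r(r(h(a),q(b,h(a))),a),h(a))))).

r(q(r(h(a),q(b,h(a))),r(r(h(a),q(b,h(a))),a)),g(g(r(r(r(h(a),q(b,h(a))),a),h(a)))))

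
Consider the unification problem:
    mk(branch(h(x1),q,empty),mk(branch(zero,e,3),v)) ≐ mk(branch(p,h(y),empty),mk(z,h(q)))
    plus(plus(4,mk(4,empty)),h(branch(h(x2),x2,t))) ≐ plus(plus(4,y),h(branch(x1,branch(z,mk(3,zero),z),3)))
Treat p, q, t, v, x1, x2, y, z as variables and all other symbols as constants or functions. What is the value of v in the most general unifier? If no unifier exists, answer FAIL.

h(h(mk(4,empty)))

Decompose mk/2: branch(h(x1),q,empty) ≐ branch(p,h(y),empty),  mk(branch(zero,e,3),v) ≐ mk(z,h(q)).
Decompose branch/3: h(x1) ≐ p,  q ≐ h(y),  empty ≐ empty.
Bind p := h(x1); no other remaining equation mentions p.
Bind q := h(y); substituting into the one remaining equation that mentions q gives: mk(branch(zero,e,3),v) ≐ mk(z,h(h(y))).
Delete trivial equation empty ≐ empty.
Decompose mk/2: branch(zero,e,3) ≐ z,  v ≐ h(h(y)).
Bind z := branch(zero,e,3); substituting into the one remaining equation that mentions z gives: plus(plus(4,mk(4,empty)),h(branch(h(x2),x2,t))) ≐ plus(plus(4,y),h(branch(x1,branch(branch(zero,e,3),mk(3,zero),branch(zero,e,3)),3))).
Bind v := h(h(y)); no other remaining equation mentions v.
Decompose plus/2: plus(4,mk(4,empty)) ≐ plus(4,y),  h(branch(h(x2),x2,t)) ≐ h(branch(x1,branch(branch(zero,e,3),mk(3,zero),branch(zero,e,3)),3)).
Decompose plus/2: 4 ≐ 4,  mk(4,empty) ≐ y.
Delete trivial equation 4 ≐ 4.
Bind y := mk(4,empty); no other remaining equation mentions y. Substituting into the earlier bindings gives q := h(mk(4,empty)), v := h(h(mk(4,empty))).
Decompose h/1: branch(h(x2),x2,t) ≐ branch(x1,branch(branch(zero,e,3),mk(3,zero),branch(zero,e,3)),3).
Decompose branch/3: h(x2) ≐ x1,  x2 ≐ branch(branch(zero,e,3),mk(3,zero),branch(zero,e,3)),  t ≐ 3.
Bind x1 := h(x2); no other remaining equation mentions x1. Substituting into the earlier binding gives p := h(h(x2)).
Bind x2 := branch(branch(zero,e,3),mk(3,zero),branch(zero,e,3)); no other remaining equation mentions x2. Substituting into the earlier bindings gives p := h(h(branch(branch(zero,e,3),mk(3,zero),branch(zero,e,3)))), x1 := h(branch(branch(zero,e,3),mk(3,zero),branch(zero,e,3))).
Bind t := 3.
MGU = { p ↦ h(h(branch(branch(zero,e,3),mk(3,zero),branch(zero,e,3)))), q ↦ h(mk(4,empty)), z ↦ branch(zero,e,3), v ↦ h(h(mk(4,empty))), y ↦ mk(4,empty), x1 ↦ h(branch(branch(zero,e,3),mk(3,zero),branch(zero,e,3))), x2 ↦ branch(branch(zero,e,3),mk(3,zero),branch(zero,e,3)), t ↦ 3 }, so v ↦ h(h(mk(4,empty))).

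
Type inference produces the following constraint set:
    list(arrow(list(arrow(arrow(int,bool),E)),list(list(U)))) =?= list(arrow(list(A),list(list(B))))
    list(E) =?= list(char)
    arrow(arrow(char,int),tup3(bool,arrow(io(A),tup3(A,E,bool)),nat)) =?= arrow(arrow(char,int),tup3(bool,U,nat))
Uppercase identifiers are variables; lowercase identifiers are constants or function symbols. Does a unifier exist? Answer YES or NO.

Decompose list/1: arrow(list(arrow(arrow(int,bool),E)),list(list(U))) =?= arrow(list(A),list(list(B))).
Decompose arrow/2: list(arrow(arrow(int,bool),E)) =?= list(A),  list(list(U)) =?= list(list(B)).
Decompose list/1: arrow(arrow(int,bool),E) =?= A.
Bind A := arrow(arrow(int,bool),E); substituting into the one remaining equation that mentions A gives: arrow(arrow(char,int),tup3(bool,arrow(io(arrow(arrow(int,bool),E)),tup3(arrow(arrow(int,bool),E),E,bool)),nat)) =?= arrow(arrow(char,int),tup3(bool,U,nat)).
Decompose list/1: list(U) =?= list(B).
Decompose list/1: U =?= B.
Bind U := B; substituting into the one remaining equation that mentions U gives: arrow(arrow(char,int),tup3(bool,arrow(io(arrow(arrow(int,bool),E)),tup3(arrow(arrow(int,bool),E),E,bool)),nat)) =?= arrow(arrow(char,int),tup3(bool,B,nat)).
Decompose list/1: E =?= char.
Bind E := char; substituting into the remaining equation gives: arrow(arrow(char,int),tup3(bool,arrow(io(arrow(arrow(int,bool),char)),tup3(arrow(arrow(int,bool),char),char,bool)),nat)) =?= arrow(arrow(char,int),tup3(bool,B,nat)). Substituting into the earlier binding gives A := arrow(arrow(int,bool),char).
Decompose arrow/2: arrow(char,int) =?= arrow(char,int),  tup3(bool,arrow(io(arrow(arrow(int,bool),char)),tup3(arrow(arrow(int,bool),char),char,bool)),nat) =?= tup3(bool,B,nat).
Delete trivial equation arrow(char,int) =?= arrow(char,int).
Decompose tup3/3: bool =?= bool,  arrow(io(arrow(arrow(int,bool),char)),tup3(arrow(arrow(int,bool),char),char,bool)) =?= B,  nat =?= nat.
Delete trivial equation bool =?= bool.
Bind B := arrow(io(arrow(arrow(int,bool),char)),tup3(arrow(arrow(int,bool),char),char,bool)); no other remaining equation mentions B. Substituting into the earlier binding gives U := arrow(io(arrow(arrow(int,bool),char)),tup3(arrow(arrow(int,bool),char),char,bool)).
Delete trivial equation nat =?= nat.
No equations remain and no clash or occurs-check failure arose, so a unifier exists.

YES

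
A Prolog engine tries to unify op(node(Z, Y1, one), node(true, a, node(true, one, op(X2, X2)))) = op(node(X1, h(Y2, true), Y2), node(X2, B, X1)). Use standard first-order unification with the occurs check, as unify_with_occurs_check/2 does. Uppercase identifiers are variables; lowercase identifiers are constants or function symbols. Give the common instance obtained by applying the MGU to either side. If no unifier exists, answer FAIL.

op(node(node(true, one, op(true, true)), h(one, true), one), node(true, a, node(true, one, op(true, true))))

Decompose op/2: node(Z, Y1, one) = node(X1, h(Y2, true), Y2),  node(true, a, node(true, one, op(X2, X2))) = node(X2, B, X1).
Decompose node/3: Z = X1,  Y1 = h(Y2, true),  one = Y2.
Bind Z := X1; no other remaining equation mentions Z.
Bind Y1 := h(Y2, true); no other remaining equation mentions Y1.
Bind Y2 := one; no other remaining equation mentions Y2. Substituting into the earlier binding gives Y1 := h(one, true).
Decompose node/3: true = X2,  a = B,  node(true, one, op(X2, X2)) = X1.
Bind X2 := true; substituting into the one remaining equation that mentions X2 gives: node(true, one, op(true, true)) = X1.
Bind B := a; no other remaining equation mentions B.
Bind X1 := node(true, one, op(true, true)). Substituting into the earlier binding gives Z := node(true, one, op(true, true)).
Applying the MGU to either side gives op(node(node(true, one, op(true, true)), h(one, true), one), node(true, a, node(true, one, op(true, true)))).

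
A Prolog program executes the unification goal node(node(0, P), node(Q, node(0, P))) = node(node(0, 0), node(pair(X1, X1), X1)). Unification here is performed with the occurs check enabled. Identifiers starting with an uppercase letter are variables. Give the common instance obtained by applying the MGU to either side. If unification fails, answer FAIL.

node(node(0, 0), node(pair(node(0, 0), node(0, 0)), node(0, 0)))

Decompose node/2: node(0, P) = node(0, 0),  node(Q, node(0, P)) = node(pair(X1, X1), X1).
Decompose node/2: 0 = 0,  P = 0.
Delete trivial equation 0 = 0.
Bind P := 0; substituting into the remaining equation gives: node(Q, node(0, 0)) = node(pair(X1, X1), X1).
Decompose node/2: Q = pair(X1, X1),  node(0, 0) = X1.
Bind Q := pair(X1, X1); no other remaining equation mentions Q.
Bind X1 := node(0, 0). Substituting into the earlier binding gives Q := pair(node(0, 0), node(0, 0)).
Applying the MGU to either side gives node(node(0, 0), node(pair(node(0, 0), node(0, 0)), node(0, 0))).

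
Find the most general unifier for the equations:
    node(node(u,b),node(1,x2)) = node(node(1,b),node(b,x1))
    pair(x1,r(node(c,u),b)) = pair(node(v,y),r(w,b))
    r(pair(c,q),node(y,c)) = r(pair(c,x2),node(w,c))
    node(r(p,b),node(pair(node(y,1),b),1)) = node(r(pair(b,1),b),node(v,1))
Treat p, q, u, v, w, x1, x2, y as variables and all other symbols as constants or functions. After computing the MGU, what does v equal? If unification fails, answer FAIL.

FAIL

Decompose node/2: node(u,b) = node(1,b),  node(1,x2) = node(b,x1).
Decompose node/2: u = 1,  b = b.
Bind u := 1; substituting into the one remaining equation that mentions u gives: pair(x1,r(node(c,1),b)) = pair(node(v,y),r(w,b)).
Delete trivial equation b = b.
Decompose node/2: 1 = b,  x2 = x1.
Clash: constants 1 and b differ; no unifier exists.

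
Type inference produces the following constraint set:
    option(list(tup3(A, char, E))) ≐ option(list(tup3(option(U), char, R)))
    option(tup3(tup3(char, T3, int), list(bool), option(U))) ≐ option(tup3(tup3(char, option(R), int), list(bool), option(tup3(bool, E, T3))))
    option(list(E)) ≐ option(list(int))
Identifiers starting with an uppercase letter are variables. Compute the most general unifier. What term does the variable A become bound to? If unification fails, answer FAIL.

option(tup3(bool, int, option(int)))

Decompose option/1: list(tup3(A, char, E)) ≐ list(tup3(option(U), char, R)).
Decompose list/1: tup3(A, char, E) ≐ tup3(option(U), char, R).
Decompose tup3/3: A ≐ option(U),  char ≐ char,  E ≐ R.
Bind A := option(U); no other remaining equation mentions A.
Delete trivial equation char ≐ char.
Bind E := R; substituting into the remaining equations gives: option(tup3(tup3(char, T3, int), list(bool), option(U))) ≐ option(tup3(tup3(char, option(R), int), list(bool), option(tup3(bool, R, T3)))),  option(list(R)) ≐ option(list(int)).
Decompose option/1: tup3(tup3(char, T3, int), list(bool), option(U)) ≐ tup3(tup3(char, option(R), int), list(bool), option(tup3(bool, R, T3))).
Decompose tup3/3: tup3(char, T3, int) ≐ tup3(char, option(R), int),  list(bool) ≐ list(bool),  option(U) ≐ option(tup3(bool, R, T3)).
Decompose tup3/3: char ≐ char,  T3 ≐ option(R),  int ≐ int.
Delete trivial equation char ≐ char.
Bind T3 := option(R); substituting into the one remaining equation that mentions T3 gives: option(U) ≐ option(tup3(bool, R, option(R))).
Delete trivial equation int ≐ int.
Delete trivial equation list(bool) ≐ list(bool).
Decompose option/1: U ≐ tup3(bool, R, option(R)).
Bind U := tup3(bool, R, option(R)); no other remaining equation mentions U. Substituting into the earlier binding gives A := option(tup3(bool, R, option(R))).
Decompose option/1: list(R) ≐ list(int).
Decompose list/1: R ≐ int.
Bind R := int. Substituting into the earlier bindings gives A := option(tup3(bool, int, option(int))), E := int, T3 := option(int), U := tup3(bool, int, option(int)).
MGU = { A := option(tup3(bool, int, option(int))), E := int, T3 := option(int), U := tup3(bool, int, option(int)), R := int }, so A := option(tup3(bool, int, option(int))).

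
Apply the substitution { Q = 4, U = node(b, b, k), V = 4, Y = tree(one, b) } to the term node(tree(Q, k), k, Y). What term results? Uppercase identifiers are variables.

Replace each occurrence of Q with 4.
Replace each occurrence of Y with tree(one, b).
Result: node(tree(4, k), k, tree(one, b)).

node(tree(4, k), k, tree(one, b))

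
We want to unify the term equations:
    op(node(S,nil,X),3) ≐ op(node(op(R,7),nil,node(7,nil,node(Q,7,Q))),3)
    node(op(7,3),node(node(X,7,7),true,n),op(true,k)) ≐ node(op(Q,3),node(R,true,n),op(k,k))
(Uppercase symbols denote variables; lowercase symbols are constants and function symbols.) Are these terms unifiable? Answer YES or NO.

Decompose op/2: node(S,nil,X) ≐ node(op(R,7),nil,node(7,nil,node(Q,7,Q))),  3 ≐ 3.
Decompose node/3: S ≐ op(R,7),  nil ≐ nil,  X ≐ node(7,nil,node(Q,7,Q)).
Bind S := op(R,7); no other remaining equation mentions S.
Delete trivial equation nil ≐ nil.
Bind X := node(7,nil,node(Q,7,Q)); substituting into the one remaining equation that mentions X gives: node(op(7,3),node(node(node(7,nil,node(Q,7,Q)),7,7),true,n),op(true,k)) ≐ node(op(Q,3),node(R,true,n),op(k,k)).
Delete trivial equation 3 ≐ 3.
Decompose node/3: op(7,3) ≐ op(Q,3),  node(node(node(7,nil,node(Q,7,Q)),7,7),true,n) ≐ node(R,true,n),  op(true,k) ≐ op(k,k).
Decompose op/2: 7 ≐ Q,  3 ≐ 3.
Bind Q := 7; substituting into the one remaining equation that mentions Q gives: node(node(node(7,nil,node(7,7,7)),7,7),true,n) ≐ node(R,true,n). Substituting into the earlier binding gives X := node(7,nil,node(7,7,7)).
Delete trivial equation 3 ≐ 3.
Decompose node/3: node(node(7,nil,node(7,7,7)),7,7) ≐ R,  true ≐ true,  n ≐ n.
Bind R := node(node(7,nil,node(7,7,7)),7,7); no other remaining equation mentions R. Substituting into the earlier binding gives S := op(node(node(7,nil,node(7,7,7)),7,7),7).
Delete trivial equation true ≐ true.
Delete trivial equation n ≐ n.
Decompose op/2: true ≐ k,  k ≐ k.
Clash: constants true and k differ; no unifier exists.

NO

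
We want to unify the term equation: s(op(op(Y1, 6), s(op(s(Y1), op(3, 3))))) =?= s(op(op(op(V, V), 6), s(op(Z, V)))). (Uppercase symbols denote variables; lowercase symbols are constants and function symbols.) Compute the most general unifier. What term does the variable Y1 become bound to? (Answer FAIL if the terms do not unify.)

Decompose s/1: op(op(Y1, 6), s(op(s(Y1), op(3, 3)))) =?= op(op(op(V, V), 6), s(op(Z, V))).
Decompose op/2: op(Y1, 6) =?= op(op(V, V), 6),  s(op(s(Y1), op(3, 3))) =?= s(op(Z, V)).
Decompose op/2: Y1 =?= op(V, V),  6 =?= 6.
Bind Y1 := op(V, V); substituting into the one remaining equation that mentions Y1 gives: s(op(s(op(V, V)), op(3, 3))) =?= s(op(Z, V)).
Delete trivial equation 6 =?= 6.
Decompose s/1: op(s(op(V, V)), op(3, 3)) =?= op(Z, V).
Decompose op/2: s(op(V, V)) =?= Z,  op(3, 3) =?= V.
Bind Z := s(op(V, V)); no other remaining equation mentions Z.
Bind V := op(3, 3). Substituting into the earlier bindings gives Y1 := op(op(3, 3), op(3, 3)), Z := s(op(op(3, 3), op(3, 3))).
MGU = { Y1 -> op(op(3, 3), op(3, 3)), Z -> s(op(op(3, 3), op(3, 3))), V -> op(3, 3) }, so Y1 -> op(op(3, 3), op(3, 3)).

op(op(3, 3), op(3, 3))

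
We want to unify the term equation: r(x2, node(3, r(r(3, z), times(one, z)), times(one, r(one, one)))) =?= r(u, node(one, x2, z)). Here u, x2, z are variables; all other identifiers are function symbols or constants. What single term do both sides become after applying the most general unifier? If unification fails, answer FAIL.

FAIL

Decompose r/2: x2 =?= u,  node(3, r(r(3, z), times(one, z)), times(one, r(one, one))) =?= node(one, x2, z).
Bind x2 := u; substituting into the remaining equation gives: node(3, r(r(3, z), times(one, z)), times(one, r(one, one))) =?= node(one, u, z).
Decompose node/3: 3 =?= one,  r(r(3, z), times(one, z)) =?= u,  times(one, r(one, one)) =?= z.
Clash: constants 3 and one differ; no unifier exists.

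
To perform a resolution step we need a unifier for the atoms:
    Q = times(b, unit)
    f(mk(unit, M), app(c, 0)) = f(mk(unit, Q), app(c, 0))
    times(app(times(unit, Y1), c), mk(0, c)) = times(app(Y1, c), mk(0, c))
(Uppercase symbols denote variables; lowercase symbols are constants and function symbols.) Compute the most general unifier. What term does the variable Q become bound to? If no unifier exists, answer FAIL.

FAIL

Bind Q := times(b, unit); substituting into the one remaining equation that mentions Q gives: f(mk(unit, M), app(c, 0)) = f(mk(unit, times(b, unit)), app(c, 0)).
Decompose f/2: mk(unit, M) = mk(unit, times(b, unit)),  app(c, 0) = app(c, 0).
Decompose mk/2: unit = unit,  M = times(b, unit).
Delete trivial equation unit = unit.
Bind M := times(b, unit); no other remaining equation mentions M.
Delete trivial equation app(c, 0) = app(c, 0).
Decompose times/2: app(times(unit, Y1), c) = app(Y1, c),  mk(0, c) = mk(0, c).
Decompose app/2: times(unit, Y1) = Y1,  c = c.
Occurs check fails: Y1 occurs in times(unit, Y1); the equation Y1 = times(unit, Y1) has no finite solution.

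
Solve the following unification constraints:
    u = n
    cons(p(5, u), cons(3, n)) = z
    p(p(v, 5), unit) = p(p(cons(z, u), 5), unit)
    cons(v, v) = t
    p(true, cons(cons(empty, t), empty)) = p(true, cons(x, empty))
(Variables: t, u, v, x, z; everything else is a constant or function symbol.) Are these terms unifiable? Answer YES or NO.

Bind u := n; substituting into the 2 remaining equations that mention u gives: cons(p(5, n), cons(3, n)) = z,  p(p(v, 5), unit) = p(p(cons(z, n), 5), unit).
Bind z := cons(p(5, n), cons(3, n)); substituting into the one remaining equation that mentions z gives: p(p(v, 5), unit) = p(p(cons(cons(p(5, n), cons(3, n)), n), 5), unit).
Decompose p/2: p(v, 5) = p(cons(cons(p(5, n), cons(3, n)), n), 5),  unit = unit.
Decompose p/2: v = cons(cons(p(5, n), cons(3, n)), n),  5 = 5.
Bind v := cons(cons(p(5, n), cons(3, n)), n); substituting into the one remaining equation that mentions v gives: cons(cons(cons(p(5, n), cons(3, n)), n), cons(cons(p(5, n), cons(3, n)), n)) = t.
Delete trivial equation 5 = 5.
Delete trivial equation unit = unit.
Bind t := cons(cons(cons(p(5, n), cons(3, n)), n), cons(cons(p(5, n), cons(3, n)), n)); substituting into the remaining equation gives: p(true, cons(cons(empty, cons(cons(cons(p(5, n), cons(3, n)), n), cons(cons(p(5, n), cons(3, n)), n))), empty)) = p(true, cons(x, empty)).
Decompose p/2: true = true,  cons(cons(empty, cons(cons(cons(p(5, n), cons(3, n)), n), cons(cons(p(5, n), cons(3, n)), n))), empty) = cons(x, empty).
Delete trivial equation true = true.
Decompose cons/2: cons(empty, cons(cons(cons(p(5, n), cons(3, n)), n), cons(cons(p(5, n), cons(3, n)), n))) = x,  empty = empty.
Bind x := cons(empty, cons(cons(cons(p(5, n), cons(3, n)), n), cons(cons(p(5, n), cons(3, n)), n))); no other remaining equation mentions x.
Delete trivial equation empty = empty.
No equations remain and no clash or occurs-check failure arose, so a unifier exists.

YES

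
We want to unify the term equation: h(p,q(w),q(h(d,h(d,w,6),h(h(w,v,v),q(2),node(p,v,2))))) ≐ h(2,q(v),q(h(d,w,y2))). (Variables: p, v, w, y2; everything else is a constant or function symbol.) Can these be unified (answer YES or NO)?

Decompose h/3: p ≐ 2,  q(w) ≐ q(v),  q(h(d,h(d,w,6),h(h(w,v,v),q(2),node(p,v,2)))) ≐ q(h(d,w,y2)).
Bind p := 2; substituting into the one remaining equation that mentions p gives: q(h(d,h(d,w,6),h(h(w,v,v),q(2),node(2,v,2)))) ≐ q(h(d,w,y2)).
Decompose q/1: w ≐ v.
Bind w := v; substituting into the remaining equation gives: q(h(d,h(d,v,6),h(h(v,v,v),q(2),node(2,v,2)))) ≐ q(h(d,v,y2)).
Decompose q/1: h(d,h(d,v,6),h(h(v,v,v),q(2),node(2,v,2))) ≐ h(d,v,y2).
Decompose h/3: d ≐ d,  h(d,v,6) ≐ v,  h(h(v,v,v),q(2),node(2,v,2)) ≐ y2.
Delete trivial equation d ≐ d.
Occurs check fails: v occurs in h(d,v,6); the equation v ≐ h(d,v,6) has no finite solution.

NO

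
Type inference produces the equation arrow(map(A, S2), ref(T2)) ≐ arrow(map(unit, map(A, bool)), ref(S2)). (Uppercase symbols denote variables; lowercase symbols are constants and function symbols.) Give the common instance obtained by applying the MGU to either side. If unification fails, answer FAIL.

arrow(map(unit, map(unit, bool)), ref(map(unit, bool)))

Decompose arrow/2: map(A, S2) ≐ map(unit, map(A, bool)),  ref(T2) ≐ ref(S2).
Decompose map/2: A ≐ unit,  S2 ≐ map(A, bool).
Bind A := unit; substituting into the one remaining equation that mentions A gives: S2 ≐ map(unit, bool).
Bind S2 := map(unit, bool); substituting into the remaining equation gives: ref(T2) ≐ ref(map(unit, bool)).
Decompose ref/1: T2 ≐ map(unit, bool).
Bind T2 := map(unit, bool).
Applying the MGU to either side gives arrow(map(unit, map(unit, bool)), ref(map(unit, bool))).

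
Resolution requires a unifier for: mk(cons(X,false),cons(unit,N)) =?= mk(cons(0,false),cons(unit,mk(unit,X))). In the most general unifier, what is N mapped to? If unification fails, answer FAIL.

Decompose mk/2: cons(X,false) =?= cons(0,false),  cons(unit,N) =?= cons(unit,mk(unit,X)).
Decompose cons/2: X =?= 0,  false =?= false.
Bind X := 0; substituting into the one remaining equation that mentions X gives: cons(unit,N) =?= cons(unit,mk(unit,0)).
Delete trivial equation false =?= false.
Decompose cons/2: unit =?= unit,  N =?= mk(unit,0).
Delete trivial equation unit =?= unit.
Bind N := mk(unit,0).
MGU = { X -> 0, N -> mk(unit,0) }, so N -> mk(unit,0).

mk(unit,0)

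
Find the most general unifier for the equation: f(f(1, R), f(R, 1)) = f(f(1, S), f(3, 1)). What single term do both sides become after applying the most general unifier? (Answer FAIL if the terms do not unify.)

Decompose f/2: f(1, R) = f(1, S),  f(R, 1) = f(3, 1).
Decompose f/2: 1 = 1,  R = S.
Delete trivial equation 1 = 1.
Bind R := S; substituting into the remaining equation gives: f(S, 1) = f(3, 1).
Decompose f/2: S = 3,  1 = 1.
Bind S := 3; no other remaining equation mentions S. Substituting into the earlier binding gives R := 3.
Delete trivial equation 1 = 1.
Applying the MGU to either side gives f(f(1, 3), f(3, 1)).

f(f(1, 3), f(3, 1))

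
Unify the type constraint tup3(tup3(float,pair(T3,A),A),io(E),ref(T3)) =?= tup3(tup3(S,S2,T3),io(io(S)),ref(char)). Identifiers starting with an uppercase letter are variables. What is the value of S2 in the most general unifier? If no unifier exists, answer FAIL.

Decompose tup3/3: tup3(float,pair(T3,A),A) =?= tup3(S,S2,T3),  io(E) =?= io(io(S)),  ref(T3) =?= ref(char).
Decompose tup3/3: float =?= S,  pair(T3,A) =?= S2,  A =?= T3.
Bind S := float; substituting into the one remaining equation that mentions S gives: io(E) =?= io(io(float)).
Bind S2 := pair(T3,A); no other remaining equation mentions S2.
Bind A := T3; no other remaining equation mentions A. Substituting into the earlier binding gives S2 := pair(T3,T3).
Decompose io/1: E =?= io(float).
Bind E := io(float); no other remaining equation mentions E.
Decompose ref/1: T3 =?= char.
Bind T3 := char. Substituting into the earlier bindings gives S2 := pair(char,char), A := char.
MGU = { S ↦ float, S2 ↦ pair(char,char), A ↦ char, E ↦ io(float), T3 ↦ char }, so S2 ↦ pair(char,char).

pair(char,char)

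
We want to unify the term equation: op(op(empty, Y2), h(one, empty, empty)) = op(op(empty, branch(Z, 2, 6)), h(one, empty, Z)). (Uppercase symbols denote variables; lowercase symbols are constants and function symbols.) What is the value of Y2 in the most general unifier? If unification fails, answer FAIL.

branch(empty, 2, 6)

Decompose op/2: op(empty, Y2) = op(empty, branch(Z, 2, 6)),  h(one, empty, empty) = h(one, empty, Z).
Decompose op/2: empty = empty,  Y2 = branch(Z, 2, 6).
Delete trivial equation empty = empty.
Bind Y2 := branch(Z, 2, 6); no other remaining equation mentions Y2.
Decompose h/3: one = one,  empty = empty,  empty = Z.
Delete trivial equation one = one.
Delete trivial equation empty = empty.
Bind Z := empty. Substituting into the earlier binding gives Y2 := branch(empty, 2, 6).
MGU = { Y2 ↦ branch(empty, 2, 6), Z ↦ empty }, so Y2 ↦ branch(empty, 2, 6).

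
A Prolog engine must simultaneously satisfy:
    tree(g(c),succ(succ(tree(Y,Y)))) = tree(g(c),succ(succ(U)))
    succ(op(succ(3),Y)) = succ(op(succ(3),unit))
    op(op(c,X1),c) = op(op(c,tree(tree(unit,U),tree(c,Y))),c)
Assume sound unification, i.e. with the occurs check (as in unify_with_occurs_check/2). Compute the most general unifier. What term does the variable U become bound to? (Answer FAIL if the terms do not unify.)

Decompose tree/2: g(c) = g(c),  succ(succ(tree(Y,Y))) = succ(succ(U)).
Delete trivial equation g(c) = g(c).
Decompose succ/1: succ(tree(Y,Y)) = succ(U).
Decompose succ/1: tree(Y,Y) = U.
Bind U := tree(Y,Y); substituting into the one remaining equation that mentions U gives: op(op(c,X1),c) = op(op(c,tree(tree(unit,tree(Y,Y)),tree(c,Y))),c).
Decompose succ/1: op(succ(3),Y) = op(succ(3),unit).
Decompose op/2: succ(3) = succ(3),  Y = unit.
Delete trivial equation succ(3) = succ(3).
Bind Y := unit; substituting into the remaining equation gives: op(op(c,X1),c) = op(op(c,tree(tree(unit,tree(unit,unit)),tree(c,unit))),c). Substituting into the earlier binding gives U := tree(unit,unit).
Decompose op/2: op(c,X1) = op(c,tree(tree(unit,tree(unit,unit)),tree(c,unit))),  c = c.
Decompose op/2: c = c,  X1 = tree(tree(unit,tree(unit,unit)),tree(c,unit)).
Delete trivial equation c = c.
Bind X1 := tree(tree(unit,tree(unit,unit)),tree(c,unit)); no other remaining equation mentions X1.
Delete trivial equation c = c.
MGU = { U -> tree(unit,unit), Y -> unit, X1 -> tree(tree(unit,tree(unit,unit)),tree(c,unit)) }, so U -> tree(unit,unit).

tree(unit,unit)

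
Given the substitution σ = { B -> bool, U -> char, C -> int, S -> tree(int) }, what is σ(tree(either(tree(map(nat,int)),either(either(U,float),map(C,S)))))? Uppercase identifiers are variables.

Replace each occurrence of U with char.
Replace each occurrence of C with int.
Replace each occurrence of S with tree(int).
Result: tree(either(tree(map(nat,int)),either(either(char,float),map(int,tree(int))))).

tree(either(tree(map(nat,int)),either(either(char,float),map(int,tree(int)))))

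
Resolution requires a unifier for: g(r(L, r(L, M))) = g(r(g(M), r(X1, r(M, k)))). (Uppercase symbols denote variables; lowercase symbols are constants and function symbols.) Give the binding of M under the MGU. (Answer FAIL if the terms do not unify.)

Decompose g/1: r(L, r(L, M)) = r(g(M), r(X1, r(M, k))).
Decompose r/2: L = g(M),  r(L, M) = r(X1, r(M, k)).
Bind L := g(M); substituting into the remaining equation gives: r(g(M), M) = r(X1, r(M, k)).
Decompose r/2: g(M) = X1,  M = r(M, k).
Bind X1 := g(M); no other remaining equation mentions X1.
Occurs check fails: M occurs in r(M, k); the equation M = r(M, k) has no finite solution.

FAIL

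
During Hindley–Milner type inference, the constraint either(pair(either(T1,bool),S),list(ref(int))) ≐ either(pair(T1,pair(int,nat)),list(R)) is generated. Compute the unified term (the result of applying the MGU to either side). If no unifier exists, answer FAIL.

FAIL

Decompose either/2: pair(either(T1,bool),S) ≐ pair(T1,pair(int,nat)),  list(ref(int)) ≐ list(R).
Decompose pair/2: either(T1,bool) ≐ T1,  S ≐ pair(int,nat).
Occurs check fails: T1 occurs in either(T1,bool); the equation T1 ≐ either(T1,bool) has no finite solution.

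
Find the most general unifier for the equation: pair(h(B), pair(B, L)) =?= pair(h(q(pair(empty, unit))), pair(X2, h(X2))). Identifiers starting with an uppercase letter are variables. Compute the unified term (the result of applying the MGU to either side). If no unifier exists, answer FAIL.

pair(h(q(pair(empty, unit))), pair(q(pair(empty, unit)), h(q(pair(empty, unit)))))

Decompose pair/2: h(B) =?= h(q(pair(empty, unit))),  pair(B, L) =?= pair(X2, h(X2)).
Decompose h/1: B =?= q(pair(empty, unit)).
Bind B := q(pair(empty, unit)); substituting into the remaining equation gives: pair(q(pair(empty, unit)), L) =?= pair(X2, h(X2)).
Decompose pair/2: q(pair(empty, unit)) =?= X2,  L =?= h(X2).
Bind X2 := q(pair(empty, unit)); substituting into the remaining equation gives: L =?= h(q(pair(empty, unit))).
Bind L := h(q(pair(empty, unit))).
Applying the MGU to either side gives pair(h(q(pair(empty, unit))), pair(q(pair(empty, unit)), h(q(pair(empty, unit))))).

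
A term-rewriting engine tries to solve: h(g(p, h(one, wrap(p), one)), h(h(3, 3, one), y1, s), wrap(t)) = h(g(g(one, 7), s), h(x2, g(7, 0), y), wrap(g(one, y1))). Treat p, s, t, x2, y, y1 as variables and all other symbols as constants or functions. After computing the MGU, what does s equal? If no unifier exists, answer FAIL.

Decompose h/3: g(p, h(one, wrap(p), one)) = g(g(one, 7), s),  h(h(3, 3, one), y1, s) = h(x2, g(7, 0), y),  wrap(t) = wrap(g(one, y1)).
Decompose g/2: p = g(one, 7),  h(one, wrap(p), one) = s.
Bind p := g(one, 7); substituting into the one remaining equation that mentions p gives: h(one, wrap(g(one, 7)), one) = s.
Bind s := h(one, wrap(g(one, 7)), one); substituting into the one remaining equation that mentions s gives: h(h(3, 3, one), y1, h(one, wrap(g(one, 7)), one)) = h(x2, g(7, 0), y).
Decompose h/3: h(3, 3, one) = x2,  y1 = g(7, 0),  h(one, wrap(g(one, 7)), one) = y.
Bind x2 := h(3, 3, one); no other remaining equation mentions x2.
Bind y1 := g(7, 0); substituting into the one remaining equation that mentions y1 gives: wrap(t) = wrap(g(one, g(7, 0))).
Bind y := h(one, wrap(g(one, 7)), one); no other remaining equation mentions y.
Decompose wrap/1: t = g(one, g(7, 0)).
Bind t := g(one, g(7, 0)).
MGU = { p ↦ g(one, 7), s ↦ h(one, wrap(g(one, 7)), one), x2 ↦ h(3, 3, one), y1 ↦ g(7, 0), y ↦ h(one, wrap(g(one, 7)), one), t ↦ g(one, g(7, 0)) }, so s ↦ h(one, wrap(g(one, 7)), one).

h(one, wrap(g(one, 7)), one)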